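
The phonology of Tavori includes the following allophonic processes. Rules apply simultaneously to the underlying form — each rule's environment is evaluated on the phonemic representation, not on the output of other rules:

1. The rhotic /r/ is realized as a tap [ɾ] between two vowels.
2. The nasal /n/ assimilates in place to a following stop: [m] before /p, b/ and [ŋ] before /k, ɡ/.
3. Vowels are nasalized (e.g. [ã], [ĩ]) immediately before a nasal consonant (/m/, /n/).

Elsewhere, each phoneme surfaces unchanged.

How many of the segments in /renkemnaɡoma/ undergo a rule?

4

Segments that undergo a rule: /e/ → [ẽ] (rule 3); /n/ → [ŋ] (rule 2); /e/ → [ẽ] (rule 3); /o/ → [õ] (rule 3).
All other segments surface unchanged.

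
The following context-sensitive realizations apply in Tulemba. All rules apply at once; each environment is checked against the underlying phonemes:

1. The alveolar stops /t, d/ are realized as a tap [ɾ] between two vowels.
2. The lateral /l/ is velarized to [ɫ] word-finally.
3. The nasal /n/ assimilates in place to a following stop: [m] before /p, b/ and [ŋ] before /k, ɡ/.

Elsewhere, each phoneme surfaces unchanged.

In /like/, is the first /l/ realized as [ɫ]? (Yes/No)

/l/ (word-initial): rule 2 targets it, but not word-finally → unchanged [l].
The actual realization is [l], not [ɫ].

No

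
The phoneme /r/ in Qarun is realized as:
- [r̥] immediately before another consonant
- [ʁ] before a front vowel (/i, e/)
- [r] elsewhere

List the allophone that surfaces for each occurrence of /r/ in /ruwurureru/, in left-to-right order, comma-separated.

Occurrence 1 (position 1): no conditioning environment matches → elsewhere allophone [r].
Occurrence 2 (position 5): no conditioning environment matches → elsewhere allophone [r].
Occurrence 3 (position 7): before a front vowel (/i, e/) → [ʁ].
Occurrence 4 (position 9): no conditioning environment matches → elsewhere allophone [r].

[r], [r], [ʁ], [r]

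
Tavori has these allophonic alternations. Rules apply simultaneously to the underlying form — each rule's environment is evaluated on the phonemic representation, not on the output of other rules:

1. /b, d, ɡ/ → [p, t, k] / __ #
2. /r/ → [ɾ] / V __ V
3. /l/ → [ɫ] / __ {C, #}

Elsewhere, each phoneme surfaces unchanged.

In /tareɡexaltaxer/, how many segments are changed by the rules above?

Segments that undergo a rule: /r/ → [ɾ] (rule 2); /l/ → [ɫ] (rule 3).
All other segments surface unchanged.

2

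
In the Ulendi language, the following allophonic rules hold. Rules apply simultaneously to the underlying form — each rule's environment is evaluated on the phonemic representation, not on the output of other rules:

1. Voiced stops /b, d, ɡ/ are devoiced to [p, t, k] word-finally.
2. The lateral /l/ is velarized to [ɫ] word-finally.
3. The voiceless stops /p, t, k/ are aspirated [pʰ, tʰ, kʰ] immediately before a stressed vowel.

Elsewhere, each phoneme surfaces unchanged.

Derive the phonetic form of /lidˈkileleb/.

/l/ (word-initial) fails the environment for rule 2, so it stays [l].
/i/ — not in any rule's target class → [i].
/d/ (between /i/ and /k/) fails the environment for rule 1, so it stays [d].
/k/ — between /d/ and /i/, immediately before a stressed vowel — surfaces as [kʰ] (rule 3).
/i/ (between /k/ and /l/) is unaffected → [i].
/l/ (between /i/ and /e/) fails the environment for rule 2, so it stays [l].
/e/ stays [e].
/l/ (between /e/ and /e/) fails the environment for rule 2, so it stays [l].
/e/ (between /l/ and /b/) is unaffected → [e].
/b/ — word-final, word-finally — surfaces as [p] (rule 1).

[lidˈkʰilelep]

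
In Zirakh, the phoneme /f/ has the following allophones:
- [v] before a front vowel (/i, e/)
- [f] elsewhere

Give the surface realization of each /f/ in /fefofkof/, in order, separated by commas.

Occurrence 1 (position 1): before a front vowel (/i, e/) → [v].
Occurrence 2 (position 3): no conditioning environment matches → elsewhere allophone [f].
Occurrence 3 (position 5): no conditioning environment matches → elsewhere allophone [f].
Occurrence 4 (position 8): no conditioning environment matches → elsewhere allophone [f].

[v], [f], [f], [f]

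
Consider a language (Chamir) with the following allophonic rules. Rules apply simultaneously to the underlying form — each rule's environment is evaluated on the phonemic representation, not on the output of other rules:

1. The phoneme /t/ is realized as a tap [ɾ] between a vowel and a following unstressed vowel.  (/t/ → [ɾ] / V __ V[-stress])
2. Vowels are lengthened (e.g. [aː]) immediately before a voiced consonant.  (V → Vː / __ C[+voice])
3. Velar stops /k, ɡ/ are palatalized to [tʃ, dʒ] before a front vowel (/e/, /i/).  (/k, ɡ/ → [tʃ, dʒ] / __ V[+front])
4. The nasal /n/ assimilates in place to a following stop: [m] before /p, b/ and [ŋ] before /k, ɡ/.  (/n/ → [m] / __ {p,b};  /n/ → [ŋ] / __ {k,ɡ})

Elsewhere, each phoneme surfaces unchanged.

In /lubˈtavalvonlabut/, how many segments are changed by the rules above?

Segments that undergo a rule: /u/ → [uː] (rule 2); /a/ → [aː] (rule 2); /a/ → [aː] (rule 2); /o/ → [oː] (rule 2); /a/ → [aː] (rule 2).
All other segments surface unchanged.

5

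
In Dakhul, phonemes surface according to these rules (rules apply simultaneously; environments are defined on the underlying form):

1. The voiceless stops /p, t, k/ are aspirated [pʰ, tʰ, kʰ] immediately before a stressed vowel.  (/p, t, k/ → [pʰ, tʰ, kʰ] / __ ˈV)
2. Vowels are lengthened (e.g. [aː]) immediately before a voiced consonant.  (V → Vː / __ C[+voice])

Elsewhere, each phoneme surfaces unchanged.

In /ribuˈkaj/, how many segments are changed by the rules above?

Segments that undergo a rule: /i/ → [iː] (rule 2); /k/ → [kʰ] (rule 1); /a/ → [aː] (rule 2).
All other segments surface unchanged.

3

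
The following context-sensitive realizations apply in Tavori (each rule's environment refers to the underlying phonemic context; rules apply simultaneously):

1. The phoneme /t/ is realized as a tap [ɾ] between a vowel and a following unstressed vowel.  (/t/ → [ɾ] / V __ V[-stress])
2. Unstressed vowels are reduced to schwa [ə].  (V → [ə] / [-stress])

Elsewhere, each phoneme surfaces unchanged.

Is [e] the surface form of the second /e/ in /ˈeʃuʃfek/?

No

/e/ (between /f/ and /k/) occurs in an unstressed syllable → [ə] by rule 2.
The actual realization is [ə], not [e].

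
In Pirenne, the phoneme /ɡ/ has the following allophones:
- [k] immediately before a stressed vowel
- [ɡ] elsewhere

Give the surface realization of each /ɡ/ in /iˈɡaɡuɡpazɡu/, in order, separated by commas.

Occurrence 1 (position 2): immediately before a stressed vowel → [k].
Occurrence 2 (position 4): no conditioning environment matches → elsewhere allophone [ɡ].
Occurrence 3 (position 6): no conditioning environment matches → elsewhere allophone [ɡ].
Occurrence 4 (position 10): no conditioning environment matches → elsewhere allophone [ɡ].

[k], [ɡ], [ɡ], [ɡ]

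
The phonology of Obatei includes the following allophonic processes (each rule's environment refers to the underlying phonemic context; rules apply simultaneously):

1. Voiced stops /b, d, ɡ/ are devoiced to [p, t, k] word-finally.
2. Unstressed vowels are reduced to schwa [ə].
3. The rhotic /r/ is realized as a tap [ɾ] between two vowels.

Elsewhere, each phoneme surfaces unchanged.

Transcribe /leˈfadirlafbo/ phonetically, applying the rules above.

/l/ — not in any rule's target class → [l].
/e/ — between /l/ and /f/, in an unstressed syllable — surfaces as [ə] (rule 2).
/f/ (between /e/ and /a/) is unaffected → [f].
/a/ (between /f/ and /d/): rule 2 targets it, but not in an unstressed syllable → unchanged [a].
/d/ (between /a/ and /i/): rule 1 targets it, but not word-finally → unchanged [d].
/i/ (between /d/ and /r/): in an unstressed syllable, so rule 2 applies → [ə].
/r/ — between /i/ and /l/; rule 3 does not apply here → [r].
/l/ stays [l].
/a/ (between /l/ and /f/): in an unstressed syllable, so rule 2 applies → [ə].
/f/ — not in any rule's target class → [f].
/b/ (between /f/ and /o/): rule 1 targets it, but not word-finally → unchanged [b].
/o/ (word-final): in an unstressed syllable, so rule 2 applies → [ə].

[ləˈfadərləfbə]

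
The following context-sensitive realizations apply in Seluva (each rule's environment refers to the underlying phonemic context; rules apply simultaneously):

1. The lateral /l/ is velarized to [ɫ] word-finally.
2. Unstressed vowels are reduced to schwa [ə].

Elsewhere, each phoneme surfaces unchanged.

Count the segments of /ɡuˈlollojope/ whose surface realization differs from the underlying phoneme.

4

Segments that undergo a rule: /u/ → [ə] (rule 2); /o/ → [ə] (rule 2); /o/ → [ə] (rule 2); /e/ → [ə] (rule 2).
All other segments surface unchanged.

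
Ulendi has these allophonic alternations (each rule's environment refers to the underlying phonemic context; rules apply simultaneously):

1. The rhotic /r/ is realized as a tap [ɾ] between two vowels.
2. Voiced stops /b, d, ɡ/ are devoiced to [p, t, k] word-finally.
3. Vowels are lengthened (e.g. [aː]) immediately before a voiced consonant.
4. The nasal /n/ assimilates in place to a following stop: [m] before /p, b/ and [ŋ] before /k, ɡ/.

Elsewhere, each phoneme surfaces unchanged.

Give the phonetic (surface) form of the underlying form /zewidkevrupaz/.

[zeːwiːdkeːvrupaːz]

/z/ — not in any rule's target class → [z].
/e/ (between /z/ and /w/) occurs before a voiced consonant → [eː] by rule 3.
/w/ (between /e/ and /i/): no rule targets it → [w].
/i/ (between /w/ and /d/) occurs before a voiced consonant → [iː] by rule 3.
/d/ (between /i/ and /k/): rule 2 targets it, but not word-finally → unchanged [d].
/k/ (between /d/ and /e/) is unaffected → [k].
/e/ (between /k/ and /v/): before a voiced consonant, so rule 3 applies → [eː].
/v/ stays [v].
/r/ — between /v/ and /u/; rule 1 does not apply here → [r].
/u/ (between /r/ and /p/) fails the environment for rule 3, so it stays [u].
/p/ — not in any rule's target class → [p].
/a/ meets the environment for rule 3 (before a voiced consonant) → [aː].
/z/ (word-final) is unaffected → [z].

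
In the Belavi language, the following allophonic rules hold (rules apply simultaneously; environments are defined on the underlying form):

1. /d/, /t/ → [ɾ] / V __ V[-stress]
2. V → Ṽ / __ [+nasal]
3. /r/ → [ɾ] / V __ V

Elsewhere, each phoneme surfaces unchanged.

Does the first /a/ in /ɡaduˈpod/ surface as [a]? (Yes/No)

/a/ (between /ɡ/ and /d/) fails the environment for rule 2, so it stays [a].
The actual realization is [a], which matches [a].

Yes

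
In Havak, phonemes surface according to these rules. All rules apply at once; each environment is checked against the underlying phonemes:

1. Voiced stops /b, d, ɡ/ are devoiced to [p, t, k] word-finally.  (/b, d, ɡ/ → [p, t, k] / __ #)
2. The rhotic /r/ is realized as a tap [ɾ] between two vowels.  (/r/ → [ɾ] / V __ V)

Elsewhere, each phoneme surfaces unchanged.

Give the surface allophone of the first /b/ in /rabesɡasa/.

[b]

/b/ — between /a/ and /e/; rule 1 does not apply here → [b].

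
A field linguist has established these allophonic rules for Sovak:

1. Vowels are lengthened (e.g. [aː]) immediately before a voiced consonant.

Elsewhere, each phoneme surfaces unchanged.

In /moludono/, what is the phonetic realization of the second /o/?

[oː]

Rule 1 applies to /o/ (between /d/ and /n/: before a voiced consonant) → [oː].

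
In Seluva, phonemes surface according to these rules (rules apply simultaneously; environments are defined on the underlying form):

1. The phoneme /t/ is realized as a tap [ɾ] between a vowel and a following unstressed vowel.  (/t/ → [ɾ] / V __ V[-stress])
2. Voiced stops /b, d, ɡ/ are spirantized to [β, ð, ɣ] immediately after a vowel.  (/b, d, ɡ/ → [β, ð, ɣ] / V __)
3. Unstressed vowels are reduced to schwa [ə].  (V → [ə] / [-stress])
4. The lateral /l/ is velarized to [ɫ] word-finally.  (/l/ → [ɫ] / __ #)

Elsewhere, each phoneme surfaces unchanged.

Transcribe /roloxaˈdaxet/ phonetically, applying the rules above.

/r/ stays [r].
/o/ (between /r/ and /l/) occurs in an unstressed syllable → [ə] by rule 3.
/l/ — between /o/ and /o/; rule 4 does not apply here → [l].
Rule 3 applies to /o/ (between /l/ and /x/: in an unstressed syllable) → [ə].
/x/ (between /o/ and /a/) is unaffected → [x].
/a/ — between /x/ and /d/, in an unstressed syllable — surfaces as [ə] (rule 3).
/d/ (between /a/ and /a/): immediately after a vowel, so rule 2 applies → [ð].
/a/ — between /d/ and /x/; rule 3 does not apply here → [a].
/x/ — not in any rule's target class → [x].
/e/ (between /x/ and /t/): in an unstressed syllable, so rule 3 applies → [ə].
/t/ (word-final) fails the environment for rule 1, so it stays [t].

[rələxəˈðaxət]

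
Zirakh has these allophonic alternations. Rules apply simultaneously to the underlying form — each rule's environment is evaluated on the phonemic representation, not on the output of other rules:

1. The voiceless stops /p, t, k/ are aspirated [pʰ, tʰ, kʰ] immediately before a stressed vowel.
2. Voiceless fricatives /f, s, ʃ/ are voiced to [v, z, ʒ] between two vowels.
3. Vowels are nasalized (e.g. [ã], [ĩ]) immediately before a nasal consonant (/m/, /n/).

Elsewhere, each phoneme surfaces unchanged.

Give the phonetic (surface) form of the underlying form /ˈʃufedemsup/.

[ˈʃuvedẽmsup]

/ʃ/ (word-initial): rule 2 targets it, but not between two vowels → unchanged [ʃ].
/u/ (between /ʃ/ and /f/) fails the environment for rule 3, so it stays [u].
/f/ meets the environment for rule 2 (between two vowels) → [v].
/e/ (between /f/ and /d/) is in the target of rule 3 but the environment (before a nasal consonant) is not met → [e].
/d/ — not in any rule's target class → [d].
/e/ (between /d/ and /m/): before a nasal consonant, so rule 3 applies → [ẽ].
/m/ stays [m].
/s/ (between /m/ and /u/): rule 2 targets it, but not between two vowels → unchanged [s].
/u/ — between /s/ and /p/; rule 3 does not apply here → [u].
/p/ (word-final) fails the environment for rule 1, so it stays [p].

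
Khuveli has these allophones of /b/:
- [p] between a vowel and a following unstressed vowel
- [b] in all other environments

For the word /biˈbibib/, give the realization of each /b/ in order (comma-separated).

Occurrence 1 (position 1): no conditioning environment matches → elsewhere allophone [b].
Occurrence 2 (position 3): no conditioning environment matches → elsewhere allophone [b].
Occurrence 3 (position 5): between a vowel and a following unstressed vowel → [p].
Occurrence 4 (position 7): no conditioning environment matches → elsewhere allophone [b].

[b], [b], [p], [b]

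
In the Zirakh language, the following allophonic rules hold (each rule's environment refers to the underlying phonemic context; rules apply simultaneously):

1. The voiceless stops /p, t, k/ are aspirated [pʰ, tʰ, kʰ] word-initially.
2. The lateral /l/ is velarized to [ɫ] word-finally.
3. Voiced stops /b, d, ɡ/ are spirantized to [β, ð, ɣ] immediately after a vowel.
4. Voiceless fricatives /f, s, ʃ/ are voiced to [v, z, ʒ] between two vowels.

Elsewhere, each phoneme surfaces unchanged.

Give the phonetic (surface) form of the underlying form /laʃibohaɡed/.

/l/ (word-initial): rule 2 targets it, but not word-finally → unchanged [l].
/a/ (between /l/ and /ʃ/): no rule targets it → [a].
/ʃ/ — between /a/ and /i/, between two vowels — surfaces as [ʒ] (rule 4).
/i/ stays [i].
Rule 3 applies to /b/ (between /i/ and /o/: immediately after a vowel) → [β].
/o/ — not in any rule's target class → [o].
/h/ stays [h].
/a/ (between /h/ and /ɡ/) is unaffected → [a].
/ɡ/ — between /a/ and /e/, immediately after a vowel — surfaces as [ɣ] (rule 3).
/e/ stays [e].
/d/ (word-final): immediately after a vowel, so rule 3 applies → [ð].

[laʒiβohaɣeð]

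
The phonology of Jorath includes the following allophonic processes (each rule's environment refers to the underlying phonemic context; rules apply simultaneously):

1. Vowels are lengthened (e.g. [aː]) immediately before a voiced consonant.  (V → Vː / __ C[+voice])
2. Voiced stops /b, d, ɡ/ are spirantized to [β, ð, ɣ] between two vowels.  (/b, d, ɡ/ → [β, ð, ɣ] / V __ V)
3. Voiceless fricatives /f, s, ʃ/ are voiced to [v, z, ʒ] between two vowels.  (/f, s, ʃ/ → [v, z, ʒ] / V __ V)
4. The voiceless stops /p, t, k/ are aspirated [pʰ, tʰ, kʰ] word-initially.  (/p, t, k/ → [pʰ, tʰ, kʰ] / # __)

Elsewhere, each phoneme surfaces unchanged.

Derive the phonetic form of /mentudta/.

/e/ — between /m/ and /n/, before a voiced consonant — surfaces as [eː] (rule 1).
/t/ (between /n/ and /u/): rule 4 targets it, but not word-initially → unchanged [t].
/u/ meets the environment for rule 1 (before a voiced consonant) → [uː].
/d/ (between /u/ and /t/) is in the target of rule 2 but the environment (between two vowels) is not met → [d].
/t/ — between /d/ and /a/; rule 4 does not apply here → [t].
/a/ (word-final) is in the target of rule 1 but the environment (before a voiced consonant) is not met → [a].

[meːntuːdta]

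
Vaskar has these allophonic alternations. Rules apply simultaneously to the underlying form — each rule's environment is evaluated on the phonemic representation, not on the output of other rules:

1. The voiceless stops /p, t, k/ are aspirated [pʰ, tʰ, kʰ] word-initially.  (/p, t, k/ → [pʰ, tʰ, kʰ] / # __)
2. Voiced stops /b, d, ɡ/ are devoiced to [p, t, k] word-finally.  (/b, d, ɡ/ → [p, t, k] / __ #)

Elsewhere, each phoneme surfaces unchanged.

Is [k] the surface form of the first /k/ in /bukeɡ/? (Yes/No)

/k/ (between /u/ and /e/) fails the environment for rule 1, so it stays [k].
The actual realization is [k], which matches [k].

Yes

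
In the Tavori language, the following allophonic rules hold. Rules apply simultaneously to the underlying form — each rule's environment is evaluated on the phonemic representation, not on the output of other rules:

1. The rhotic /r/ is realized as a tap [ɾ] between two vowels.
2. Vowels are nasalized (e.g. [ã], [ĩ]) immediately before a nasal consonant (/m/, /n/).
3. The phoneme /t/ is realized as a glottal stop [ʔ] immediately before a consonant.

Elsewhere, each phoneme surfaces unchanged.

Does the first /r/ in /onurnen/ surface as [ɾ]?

No

/r/ (between /u/ and /n/): rule 1 targets it, but not between two vowels → unchanged [r].
The actual realization is [r], not [ɾ].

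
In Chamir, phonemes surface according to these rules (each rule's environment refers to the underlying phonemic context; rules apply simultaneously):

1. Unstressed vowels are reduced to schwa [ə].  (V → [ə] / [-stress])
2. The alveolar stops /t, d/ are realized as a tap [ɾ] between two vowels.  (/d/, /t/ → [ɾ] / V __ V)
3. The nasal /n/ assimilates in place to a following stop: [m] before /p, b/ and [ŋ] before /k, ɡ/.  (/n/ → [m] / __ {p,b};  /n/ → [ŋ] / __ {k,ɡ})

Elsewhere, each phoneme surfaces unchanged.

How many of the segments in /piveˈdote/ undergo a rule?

Segments that undergo a rule: /i/ → [ə] (rule 1); /e/ → [ə] (rule 1); /d/ → [ɾ] (rule 2); /t/ → [ɾ] (rule 2); /e/ → [ə] (rule 1).
All other segments surface unchanged.

5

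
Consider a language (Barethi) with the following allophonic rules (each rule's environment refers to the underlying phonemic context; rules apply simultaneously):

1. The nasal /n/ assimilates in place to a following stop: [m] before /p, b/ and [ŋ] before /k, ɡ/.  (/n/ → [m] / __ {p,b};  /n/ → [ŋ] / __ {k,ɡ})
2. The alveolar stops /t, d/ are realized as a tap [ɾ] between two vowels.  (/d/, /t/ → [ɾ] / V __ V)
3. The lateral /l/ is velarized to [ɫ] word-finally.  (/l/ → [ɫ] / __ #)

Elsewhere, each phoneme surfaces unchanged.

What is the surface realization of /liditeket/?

/l/ (word-initial): rule 3 targets it, but not word-finally → unchanged [l].
Rule 2 applies to /d/ (between /i/ and /i/: between two vowels) → [ɾ].
/t/ meets the environment for rule 2 (between two vowels) → [ɾ].
/t/ (word-final) fails the environment for rule 2, so it stays [t].

[liɾiɾeket]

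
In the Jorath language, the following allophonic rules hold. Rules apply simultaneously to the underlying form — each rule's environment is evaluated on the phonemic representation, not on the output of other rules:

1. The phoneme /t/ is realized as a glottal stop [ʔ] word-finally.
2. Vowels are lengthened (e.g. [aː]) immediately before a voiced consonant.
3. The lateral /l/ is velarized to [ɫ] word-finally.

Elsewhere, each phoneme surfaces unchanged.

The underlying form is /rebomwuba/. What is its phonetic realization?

/r/ — not in any rule's target class → [r].
/e/ (between /r/ and /b/) occurs before a voiced consonant → [eː] by rule 2.
/b/ (between /e/ and /o/) is unaffected → [b].
Rule 2 applies to /o/ (between /b/ and /m/: before a voiced consonant) → [oː].
/m/ — not in any rule's target class → [m].
/w/ stays [w].
/u/ (between /w/ and /b/) occurs before a voiced consonant → [uː] by rule 2.
/b/ — not in any rule's target class → [b].
/a/ (word-final): rule 2 targets it, but not before a voiced consonant → unchanged [a].

[reːboːmwuːba]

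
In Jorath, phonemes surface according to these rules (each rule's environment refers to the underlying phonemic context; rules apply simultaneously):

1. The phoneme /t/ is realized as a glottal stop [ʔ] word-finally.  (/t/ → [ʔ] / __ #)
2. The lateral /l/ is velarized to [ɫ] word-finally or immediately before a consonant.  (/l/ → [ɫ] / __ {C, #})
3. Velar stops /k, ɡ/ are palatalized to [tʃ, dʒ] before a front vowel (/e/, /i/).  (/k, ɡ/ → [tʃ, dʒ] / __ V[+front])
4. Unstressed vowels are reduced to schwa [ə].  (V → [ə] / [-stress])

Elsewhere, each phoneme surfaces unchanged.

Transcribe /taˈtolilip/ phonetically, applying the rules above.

/t/ (word-initial) is in the target of rule 1 but the environment (word-finally) is not met → [t].
/a/ — between /t/ and /t/, in an unstressed syllable — surfaces as [ə] (rule 4).
/t/ — between /a/ and /o/; rule 1 does not apply here → [t].
/o/ — between /t/ and /l/; rule 4 does not apply here → [o].
/l/ (between /o/ and /i/) fails the environment for rule 2, so it stays [l].
/i/ (between /l/ and /l/): in an unstressed syllable, so rule 4 applies → [ə].
/l/ (between /i/ and /i/): rule 2 targets it, but not word-finally or immediately before a consonant → unchanged [l].
/i/ (between /l/ and /p/): in an unstressed syllable, so rule 4 applies → [ə].
/p/ stays [p].

[təˈtolələp]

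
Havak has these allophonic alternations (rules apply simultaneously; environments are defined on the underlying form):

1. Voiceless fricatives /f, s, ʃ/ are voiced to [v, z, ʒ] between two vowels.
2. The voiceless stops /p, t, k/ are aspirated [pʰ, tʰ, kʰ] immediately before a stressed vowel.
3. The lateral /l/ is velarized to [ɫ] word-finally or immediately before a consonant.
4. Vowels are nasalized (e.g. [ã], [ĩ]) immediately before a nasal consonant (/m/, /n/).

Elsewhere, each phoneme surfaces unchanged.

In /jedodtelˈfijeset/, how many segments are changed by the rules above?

Segments that undergo a rule: /l/ → [ɫ] (rule 3); /s/ → [z] (rule 1).
All other segments surface unchanged.

2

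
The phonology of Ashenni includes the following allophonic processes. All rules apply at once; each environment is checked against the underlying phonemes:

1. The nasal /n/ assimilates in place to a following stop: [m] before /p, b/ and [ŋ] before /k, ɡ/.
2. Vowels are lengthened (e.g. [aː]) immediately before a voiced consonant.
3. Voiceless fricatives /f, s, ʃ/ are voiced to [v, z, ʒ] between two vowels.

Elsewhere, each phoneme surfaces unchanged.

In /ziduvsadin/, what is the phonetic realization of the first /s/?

[s]

/s/ (between /v/ and /a/): rule 3 targets it, but not between two vowels → unchanged [s].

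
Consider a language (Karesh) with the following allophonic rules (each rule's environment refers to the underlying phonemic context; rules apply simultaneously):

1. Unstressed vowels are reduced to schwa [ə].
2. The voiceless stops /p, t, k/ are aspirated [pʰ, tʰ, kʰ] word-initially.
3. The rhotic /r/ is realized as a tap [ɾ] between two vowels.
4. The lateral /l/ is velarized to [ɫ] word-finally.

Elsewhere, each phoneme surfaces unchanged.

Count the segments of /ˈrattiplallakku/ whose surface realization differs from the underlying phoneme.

Segments that undergo a rule: /i/ → [ə] (rule 1); /a/ → [ə] (rule 1); /a/ → [ə] (rule 1); /u/ → [ə] (rule 1).
All other segments surface unchanged.

4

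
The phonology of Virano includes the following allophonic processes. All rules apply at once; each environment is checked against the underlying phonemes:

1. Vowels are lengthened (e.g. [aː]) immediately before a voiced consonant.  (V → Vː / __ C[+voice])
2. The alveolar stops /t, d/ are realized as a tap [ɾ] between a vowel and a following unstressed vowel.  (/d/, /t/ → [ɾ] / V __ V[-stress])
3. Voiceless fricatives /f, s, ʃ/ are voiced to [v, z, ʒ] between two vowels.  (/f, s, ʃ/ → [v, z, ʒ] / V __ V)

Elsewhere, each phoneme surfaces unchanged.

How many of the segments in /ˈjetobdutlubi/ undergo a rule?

Segments that undergo a rule: /t/ → [ɾ] (rule 2); /o/ → [oː] (rule 1); /u/ → [uː] (rule 1).
All other segments surface unchanged.

3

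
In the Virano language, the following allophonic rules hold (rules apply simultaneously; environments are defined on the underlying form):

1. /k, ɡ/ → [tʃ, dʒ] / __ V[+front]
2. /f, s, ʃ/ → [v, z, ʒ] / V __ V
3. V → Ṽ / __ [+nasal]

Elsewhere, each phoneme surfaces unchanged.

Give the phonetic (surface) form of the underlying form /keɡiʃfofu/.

[tʃedʒiʃfovu]

/k/ (word-initial): before a front vowel, so rule 1 applies → [tʃ].
/e/ (between /k/ and /ɡ/) is in the target of rule 3 but the environment (before a nasal consonant) is not met → [e].
Rule 1 applies to /ɡ/ (between /e/ and /i/: before a front vowel) → [dʒ].
/i/ (between /ɡ/ and /ʃ/) fails the environment for rule 3, so it stays [i].
/ʃ/ (between /i/ and /f/): rule 2 targets it, but not between two vowels → unchanged [ʃ].
/f/ (between /ʃ/ and /o/) is in the target of rule 2 but the environment (between two vowels) is not met → [f].
/o/ (between /f/ and /f/): rule 3 targets it, but not before a nasal consonant → unchanged [o].
/f/ — between /o/ and /u/, between two vowels — surfaces as [v] (rule 2).
/u/ — word-final; rule 3 does not apply here → [u].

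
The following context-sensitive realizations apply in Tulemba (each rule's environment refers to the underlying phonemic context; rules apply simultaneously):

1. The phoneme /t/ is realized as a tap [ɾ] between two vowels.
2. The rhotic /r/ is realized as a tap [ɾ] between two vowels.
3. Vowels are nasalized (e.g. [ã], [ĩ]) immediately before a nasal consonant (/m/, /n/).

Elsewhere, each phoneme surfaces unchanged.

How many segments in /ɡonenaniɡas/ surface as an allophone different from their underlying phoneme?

Segments that undergo a rule: /o/ → [õ] (rule 3); /e/ → [ẽ] (rule 3); /a/ → [ã] (rule 3).
All other segments surface unchanged.

3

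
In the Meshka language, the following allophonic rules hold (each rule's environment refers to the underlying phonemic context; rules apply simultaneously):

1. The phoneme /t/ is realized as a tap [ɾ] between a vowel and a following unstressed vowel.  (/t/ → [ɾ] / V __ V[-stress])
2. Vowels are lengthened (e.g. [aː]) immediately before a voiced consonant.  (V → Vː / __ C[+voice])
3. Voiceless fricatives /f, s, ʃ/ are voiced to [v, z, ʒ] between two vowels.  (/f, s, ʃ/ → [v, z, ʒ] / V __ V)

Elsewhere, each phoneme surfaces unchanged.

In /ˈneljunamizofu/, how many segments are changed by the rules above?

Segments that undergo a rule: /e/ → [eː] (rule 2); /u/ → [uː] (rule 2); /a/ → [aː] (rule 2); /i/ → [iː] (rule 2); /f/ → [v] (rule 3).
All other segments surface unchanged.

5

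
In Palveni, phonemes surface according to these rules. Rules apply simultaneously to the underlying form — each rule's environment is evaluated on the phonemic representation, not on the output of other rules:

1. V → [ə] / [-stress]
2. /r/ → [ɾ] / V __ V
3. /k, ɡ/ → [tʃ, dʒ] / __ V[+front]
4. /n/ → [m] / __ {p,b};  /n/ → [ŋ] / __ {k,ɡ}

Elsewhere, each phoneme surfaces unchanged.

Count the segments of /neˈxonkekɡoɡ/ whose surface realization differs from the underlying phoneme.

Segments that undergo a rule: /e/ → [ə] (rule 1); /n/ → [ŋ] (rule 4); /k/ → [tʃ] (rule 3); /e/ → [ə] (rule 1); /o/ → [ə] (rule 1).
All other segments surface unchanged.

5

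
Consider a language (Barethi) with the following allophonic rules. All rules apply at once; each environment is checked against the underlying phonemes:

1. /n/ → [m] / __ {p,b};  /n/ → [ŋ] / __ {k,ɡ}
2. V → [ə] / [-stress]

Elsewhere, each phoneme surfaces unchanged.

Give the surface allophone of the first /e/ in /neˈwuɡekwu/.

/e/ meets the environment for rule 2 (in an unstressed syllable) → [ə].

[ə]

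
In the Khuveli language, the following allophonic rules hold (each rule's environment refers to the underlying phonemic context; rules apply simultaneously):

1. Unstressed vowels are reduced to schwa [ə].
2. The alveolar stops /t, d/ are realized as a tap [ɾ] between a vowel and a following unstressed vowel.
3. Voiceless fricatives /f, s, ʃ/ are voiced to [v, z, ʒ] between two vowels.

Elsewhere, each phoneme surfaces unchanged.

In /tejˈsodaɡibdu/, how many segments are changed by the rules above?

Segments that undergo a rule: /e/ → [ə] (rule 1); /d/ → [ɾ] (rule 2); /a/ → [ə] (rule 1); /i/ → [ə] (rule 1); /u/ → [ə] (rule 1).
All other segments surface unchanged.

5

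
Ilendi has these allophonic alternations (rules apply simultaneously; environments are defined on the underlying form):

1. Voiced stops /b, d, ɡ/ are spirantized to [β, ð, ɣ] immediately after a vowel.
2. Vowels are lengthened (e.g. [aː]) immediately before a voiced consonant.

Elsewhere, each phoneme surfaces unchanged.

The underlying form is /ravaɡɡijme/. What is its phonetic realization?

[raːvaːɣɡiːjme]

/a/ — between /r/ and /v/, before a voiced consonant — surfaces as [aː] (rule 2).
/a/ meets the environment for rule 2 (before a voiced consonant) → [aː].
/ɡ/ (between /a/ and /ɡ/) occurs immediately after a vowel → [ɣ] by rule 1.
/ɡ/ (between /ɡ/ and /i/) is in the target of rule 1 but the environment (immediately after a vowel) is not met → [ɡ].
/i/ (between /ɡ/ and /j/): before a voiced consonant, so rule 2 applies → [iː].
/e/ — word-final; rule 2 does not apply here → [e].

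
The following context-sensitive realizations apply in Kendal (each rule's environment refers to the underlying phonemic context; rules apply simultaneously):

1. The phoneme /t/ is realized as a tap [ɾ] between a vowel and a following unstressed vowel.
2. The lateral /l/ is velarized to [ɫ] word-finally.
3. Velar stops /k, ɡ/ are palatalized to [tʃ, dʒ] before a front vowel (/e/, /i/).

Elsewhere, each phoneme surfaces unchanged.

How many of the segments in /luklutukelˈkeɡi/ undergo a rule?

Segments that undergo a rule: /t/ → [ɾ] (rule 1); /k/ → [tʃ] (rule 3); /k/ → [tʃ] (rule 3); /ɡ/ → [dʒ] (rule 3).
All other segments surface unchanged.

4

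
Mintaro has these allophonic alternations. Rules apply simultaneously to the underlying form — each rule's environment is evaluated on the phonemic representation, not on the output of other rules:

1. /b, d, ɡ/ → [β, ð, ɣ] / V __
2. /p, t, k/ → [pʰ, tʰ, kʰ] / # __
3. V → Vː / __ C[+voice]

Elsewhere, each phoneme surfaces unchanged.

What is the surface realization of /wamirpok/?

[waːmiːrpok]

/w/ stays [w].
/a/ (between /w/ and /m/) occurs before a voiced consonant → [aː] by rule 3.
/m/ (between /a/ and /i/) is unaffected → [m].
/i/ — between /m/ and /r/, before a voiced consonant — surfaces as [iː] (rule 3).
/r/ (between /i/ and /p/) is unaffected → [r].
/p/ (between /r/ and /o/): rule 2 targets it, but not word-initially → unchanged [p].
/o/ (between /p/ and /k/) is in the target of rule 3 but the environment (before a voiced consonant) is not met → [o].
/k/ (word-final) fails the environment for rule 2, so it stays [k].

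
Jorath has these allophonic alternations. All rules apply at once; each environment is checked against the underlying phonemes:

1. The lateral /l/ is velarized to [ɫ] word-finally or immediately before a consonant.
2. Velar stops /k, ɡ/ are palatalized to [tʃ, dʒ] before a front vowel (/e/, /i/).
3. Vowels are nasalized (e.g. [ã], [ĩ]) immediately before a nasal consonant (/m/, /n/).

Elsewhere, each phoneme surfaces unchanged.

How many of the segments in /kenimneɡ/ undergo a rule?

3

Segments that undergo a rule: /k/ → [tʃ] (rule 2); /e/ → [ẽ] (rule 3); /i/ → [ĩ] (rule 3).
All other segments surface unchanged.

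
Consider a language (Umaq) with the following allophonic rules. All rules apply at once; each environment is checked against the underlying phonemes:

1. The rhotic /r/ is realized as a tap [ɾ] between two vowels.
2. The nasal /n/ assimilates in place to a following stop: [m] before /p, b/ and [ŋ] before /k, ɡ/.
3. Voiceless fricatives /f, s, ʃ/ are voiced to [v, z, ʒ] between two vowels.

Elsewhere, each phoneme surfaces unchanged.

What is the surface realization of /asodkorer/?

[azodkoɾer]

/a/ — not in any rule's target class → [a].
/s/ meets the environment for rule 3 (between two vowels) → [z].
/o/ (between /s/ and /d/) is unaffected → [o].
/d/ — not in any rule's target class → [d].
/k/ — not in any rule's target class → [k].
/o/ — not in any rule's target class → [o].
/r/ — between /o/ and /e/, between two vowels — surfaces as [ɾ] (rule 1).
/e/ (between /r/ and /r/) is unaffected → [e].
/r/ — word-final; rule 1 does not apply here → [r].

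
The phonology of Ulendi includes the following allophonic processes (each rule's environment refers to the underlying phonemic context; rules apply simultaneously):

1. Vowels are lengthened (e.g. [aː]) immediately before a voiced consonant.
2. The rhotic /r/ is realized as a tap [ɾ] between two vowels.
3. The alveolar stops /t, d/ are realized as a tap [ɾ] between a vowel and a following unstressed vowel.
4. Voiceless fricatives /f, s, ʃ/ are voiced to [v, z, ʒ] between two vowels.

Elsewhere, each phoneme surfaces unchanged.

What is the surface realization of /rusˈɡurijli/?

[rusˈɡuːɾiːjli]

/r/ (word-initial): rule 2 targets it, but not between two vowels → unchanged [r].
/u/ (between /r/ and /s/) is in the target of rule 1 but the environment (before a voiced consonant) is not met → [u].
/s/ (between /u/ and /ɡ/): rule 4 targets it, but not between two vowels → unchanged [s].
/ɡ/ stays [ɡ].
Rule 1 applies to /u/ (between /ɡ/ and /r/: before a voiced consonant) → [uː].
/r/ meets the environment for rule 2 (between two vowels) → [ɾ].
/i/ (between /r/ and /j/) occurs before a voiced consonant → [iː] by rule 1.
/j/ stays [j].
/l/ (between /j/ and /i/): no rule targets it → [l].
/i/ (word-final) is in the target of rule 1 but the environment (before a voiced consonant) is not met → [i].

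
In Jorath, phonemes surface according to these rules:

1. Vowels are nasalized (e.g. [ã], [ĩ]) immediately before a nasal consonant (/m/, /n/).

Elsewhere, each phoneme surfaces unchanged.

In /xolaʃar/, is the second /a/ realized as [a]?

/a/ (between /ʃ/ and /r/) is in the target of rule 1 but the environment (before a nasal consonant) is not met → [a].
The actual realization is [a], which matches [a].

Yes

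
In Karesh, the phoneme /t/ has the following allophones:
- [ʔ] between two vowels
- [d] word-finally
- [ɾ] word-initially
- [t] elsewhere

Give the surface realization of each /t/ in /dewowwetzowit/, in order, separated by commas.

Occurrence 1 (position 8): no conditioning environment matches → elsewhere allophone [t].
Occurrence 2 (position 13): word-finally → [d].

[t], [d]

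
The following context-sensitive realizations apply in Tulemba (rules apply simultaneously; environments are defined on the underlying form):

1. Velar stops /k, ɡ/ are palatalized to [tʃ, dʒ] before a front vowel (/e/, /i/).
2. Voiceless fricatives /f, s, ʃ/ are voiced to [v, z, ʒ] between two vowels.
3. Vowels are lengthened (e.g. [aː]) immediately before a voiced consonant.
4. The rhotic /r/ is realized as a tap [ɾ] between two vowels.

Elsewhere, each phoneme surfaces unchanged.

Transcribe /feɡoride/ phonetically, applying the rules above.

/f/ (word-initial): rule 2 targets it, but not between two vowels → unchanged [f].
/e/ (between /f/ and /ɡ/): before a voiced consonant, so rule 3 applies → [eː].
/ɡ/ (between /e/ and /o/) fails the environment for rule 1, so it stays [ɡ].
/o/ (between /ɡ/ and /r/) occurs before a voiced consonant → [oː] by rule 3.
/r/ (between /o/ and /i/): between two vowels, so rule 4 applies → [ɾ].
/i/ — between /r/ and /d/, before a voiced consonant — surfaces as [iː] (rule 3).
/d/ (between /i/ and /e/) is unaffected → [d].
/e/ (word-final) is in the target of rule 3 but the environment (before a voiced consonant) is not met → [e].

[feːɡoːɾiːde]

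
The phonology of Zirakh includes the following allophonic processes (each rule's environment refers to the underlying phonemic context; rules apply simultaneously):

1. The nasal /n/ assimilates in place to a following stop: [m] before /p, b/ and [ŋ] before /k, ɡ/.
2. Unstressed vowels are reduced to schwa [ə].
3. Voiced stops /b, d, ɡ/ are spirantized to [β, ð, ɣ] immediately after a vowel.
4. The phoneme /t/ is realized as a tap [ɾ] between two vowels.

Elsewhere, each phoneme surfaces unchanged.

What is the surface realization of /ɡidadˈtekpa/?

/ɡ/ (word-initial) is in the target of rule 3 but the environment (immediately after a vowel) is not met → [ɡ].
/i/ — between /ɡ/ and /d/, in an unstressed syllable — surfaces as [ə] (rule 2).
/d/ (between /i/ and /a/) occurs immediately after a vowel → [ð] by rule 3.
/a/ (between /d/ and /d/) occurs in an unstressed syllable → [ə] by rule 2.
/d/ (between /a/ and /t/): immediately after a vowel, so rule 3 applies → [ð].
/t/ — between /d/ and /e/; rule 4 does not apply here → [t].
/e/ (between /t/ and /k/): rule 2 targets it, but not in an unstressed syllable → unchanged [e].
/k/ stays [k].
/p/ — not in any rule's target class → [p].
/a/ (word-final): in an unstressed syllable, so rule 2 applies → [ə].

[ɡəðəðˈtekpə]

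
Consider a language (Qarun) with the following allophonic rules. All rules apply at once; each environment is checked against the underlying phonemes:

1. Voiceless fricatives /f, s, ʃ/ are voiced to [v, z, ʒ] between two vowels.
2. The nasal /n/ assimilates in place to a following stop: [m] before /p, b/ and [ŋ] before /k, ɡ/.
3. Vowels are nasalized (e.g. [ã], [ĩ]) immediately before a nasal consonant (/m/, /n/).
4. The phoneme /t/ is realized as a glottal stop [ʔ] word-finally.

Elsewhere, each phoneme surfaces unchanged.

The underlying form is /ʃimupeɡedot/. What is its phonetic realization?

/ʃ/ (word-initial): rule 1 targets it, but not between two vowels → unchanged [ʃ].
/i/ — between /ʃ/ and /m/, before a nasal consonant — surfaces as [ĩ] (rule 3).
/u/ — between /m/ and /p/; rule 3 does not apply here → [u].
/e/ (between /p/ and /ɡ/) is in the target of rule 3 but the environment (before a nasal consonant) is not met → [e].
/e/ — between /ɡ/ and /d/; rule 3 does not apply here → [e].
/o/ (between /d/ and /t/) fails the environment for rule 3, so it stays [o].
/t/ (word-final): word-finally, so rule 4 applies → [ʔ].

[ʃĩmupeɡedoʔ]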